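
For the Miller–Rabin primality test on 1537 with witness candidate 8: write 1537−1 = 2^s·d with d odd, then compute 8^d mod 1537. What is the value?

512

1537 − 1 = 1536 = 2^9 · 3, so d = 3.
8^1 ≡ 8 (mod 1537)
8^2 ≡ 8^2 = 64 ≡ 64 (mod 1537)
3 = 2 + 1 in binary powers of 2.
So 8^3 ≡ 64 · 8 ≡ 512 (mod 1537).
Squaring chain: 512 → 854 → 778 → 1243 → 364 → 314 → 228 → 1263 → 1300; never reaches −1, so base 8 is a Miller–Rabin witness that 1537 is composite.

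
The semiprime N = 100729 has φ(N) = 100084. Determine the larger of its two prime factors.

φ(n) = (p−1)(q−1) = n − (p+q) + 1, so p + q = 100729 − 100084 + 1 = 646.
p and q are the roots of t² − 646t + 100729 = 0.
Discriminant: 646² − 4·100729 = 417316 − 402916 = 14400; √14400 = 120.
q = (646 − 120)/2 = 263, p = (646 + 120)/2 = 383.
Check: 263 · 383 = 100729.

383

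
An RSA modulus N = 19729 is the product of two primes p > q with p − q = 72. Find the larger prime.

Since p = q + 72, we have 19729 = q(q + 72), so q² + 72q − 19729 = 0.
Discriminant: 72² + 4·19729 = 5184 + 78916 = 84100; √84100 = 290.
q = (−72 + 290)/2 = 109, and p = q + 72 = 181.
Check: 109 · 181 = 19729.

181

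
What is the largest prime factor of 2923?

79

2923 = 37 · 79
79 is prime.
So 2923 = 37 · 79; the largest prime factor is 79.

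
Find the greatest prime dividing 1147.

1147 = 31 · 37
37 is prime.
So 1147 = 31 · 37; the largest prime factor is 37.

37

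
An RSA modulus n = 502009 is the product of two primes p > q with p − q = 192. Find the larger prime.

Since p = q + 192, we have 502009 = q(q + 192), so q² + 192q − 502009 = 0.
Discriminant: 192² + 4·502009 = 36864 + 2008036 = 2044900; √2044900 = 1430.
q = (−192 + 1430)/2 = 619, and p = q + 192 = 811.
Check: 619 · 811 = 502009.

811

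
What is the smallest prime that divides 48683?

48683 is odd.
Digit sum 29, not divisible by 3.
Ends in 3: not divisible by 5.
7: 48683 = 7·6954 + 5
11: 48683 = 11·4425 + 8
13: 48683 = 13·3744 + 11
17: 48683 = 17·2863 + 12
19: 48683 = 19·2562 + 5
23: 48683 = 23·2116 + 15
29: 48683 = 29·1678 + 21
31: 48683 = 31·1570 + 13
37: 48683 = 37·1315 + 28
41: 48683 = 41·1187 + 16
43: 48683 = 43·1132 + 7
47: 48683 = 47·1035 + 38
53: 48683 = 53·918 + 29
59: 48683 = 59·825 + 8
61: 48683 = 61·798 + 5
67: 48683 = 67·726 + 41
71: 48683 = 71·685 + 48
73: 48683 = 73·666 + 65
79: 48683 = 79·616 + 19
83: 48683 = 83·586 + 45
89: 48683 = 89·547

89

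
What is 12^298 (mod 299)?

196

12^1 ≡ 12 (mod 299)
12^2 ≡ 12^2 = 144 ≡ 144 (mod 299)
12^4 ≡ 144^2 = 20736 ≡ 105 (mod 299)
12^8 ≡ 105^2 = 11025 ≡ 261 (mod 299)
12^16 ≡ 261^2 = 68121 ≡ 248 (mod 299)
12^32 ≡ 248^2 = 61504 ≡ 209 (mod 299)
12^64 ≡ 209^2 = 43681 ≡ 27 (mod 299)
12^128 ≡ 27^2 = 729 ≡ 131 (mod 299)
12^256 ≡ 131^2 = 17161 ≡ 118 (mod 299)
298 = 256 + 32 + 8 + 2 in binary powers of 2.
So 12^298 ≡ 118 · 209 · 261 · 144 ≡ 196 (mod 299).
Since 196 ≠ 1, base 12 is a Fermat witness: 299 is composite.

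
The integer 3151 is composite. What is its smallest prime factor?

23

3151 is odd.
Digit sum 10, not divisible by 3.
Ends in 1: not divisible by 5.
7: 3151 = 7·450 + 1
11: 3151 = 11·286 + 5
13: 3151 = 13·242 + 5
17: 3151 = 17·185 + 6
19: 3151 = 19·165 + 16
23: 3151 = 23·137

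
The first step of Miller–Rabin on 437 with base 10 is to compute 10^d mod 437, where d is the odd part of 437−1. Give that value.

352

437 − 1 = 436 = 2^2 · 109, so d = 109.
10^1 ≡ 10 (mod 437)
10^2 ≡ 10^2 = 100 ≡ 100 (mod 437)
10^4 ≡ 100^2 = 10000 ≡ 386 (mod 437)
10^8 ≡ 386^2 = 148996 ≡ 416 (mod 437)
10^16 ≡ 416^2 = 173056 ≡ 4 (mod 437)
10^32 ≡ 4^2 = 16 ≡ 16 (mod 437)
10^64 ≡ 16^2 = 256 ≡ 256 (mod 437)
109 = 64 + 32 + 8 + 4 + 1 in binary powers of 2.
So 10^109 ≡ 256 · 16 · 416 · 386 · 10 ≡ 352 (mod 437).
Squaring chain: 352 → 233; never reaches −1, so base 10 is a Miller–Rabin witness that 437 is composite.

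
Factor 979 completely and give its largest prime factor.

89

979 = 11 · 89
89 is prime.
So 979 = 11 · 89; the largest prime factor is 89.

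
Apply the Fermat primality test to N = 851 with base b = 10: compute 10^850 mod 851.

380

10^1 ≡ 10 (mod 851)
10^2 ≡ 10^2 = 100 ≡ 100 (mod 851)
10^4 ≡ 100^2 = 10000 ≡ 639 (mod 851)
10^8 ≡ 639^2 = 408321 ≡ 692 (mod 851)
10^16 ≡ 692^2 = 478864 ≡ 602 (mod 851)
10^32 ≡ 602^2 = 362404 ≡ 729 (mod 851)
10^64 ≡ 729^2 = 531441 ≡ 417 (mod 851)
10^128 ≡ 417^2 = 173889 ≡ 285 (mod 851)
10^256 ≡ 285^2 = 81225 ≡ 380 (mod 851)
10^512 ≡ 380^2 = 144400 ≡ 581 (mod 851)
850 = 512 + 256 + 64 + 16 + 2 in binary powers of 2.
So 10^850 ≡ 581 · 380 · 417 · 602 · 100 ≡ 380 (mod 851).
Since 380 ≠ 1, base 10 is a Fermat witness: 851 is composite.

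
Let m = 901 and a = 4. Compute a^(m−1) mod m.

4^1 ≡ 4 (mod 901)
4^2 ≡ 4^2 = 16 ≡ 16 (mod 901)
4^4 ≡ 16^2 = 256 ≡ 256 (mod 901)
4^8 ≡ 256^2 = 65536 ≡ 664 (mod 901)
4^16 ≡ 664^2 = 440896 ≡ 307 (mod 901)
4^32 ≡ 307^2 = 94249 ≡ 545 (mod 901)
4^64 ≡ 545^2 = 297025 ≡ 596 (mod 901)
4^128 ≡ 596^2 = 355216 ≡ 222 (mod 901)
4^256 ≡ 222^2 = 49284 ≡ 630 (mod 901)
4^512 ≡ 630^2 = 396900 ≡ 460 (mod 901)
900 = 512 + 256 + 128 + 4 in binary powers of 2.
So 4^900 ≡ 460 · 630 · 222 · 256 ≡ 307 (mod 901).
Since 307 ≠ 1, base 4 is a Fermat witness: 901 is composite.

307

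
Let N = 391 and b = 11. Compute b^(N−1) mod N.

110

11^1 ≡ 11 (mod 391)
11^2 ≡ 11^2 = 121 ≡ 121 (mod 391)
11^4 ≡ 121^2 = 14641 ≡ 174 (mod 391)
11^8 ≡ 174^2 = 30276 ≡ 169 (mod 391)
11^16 ≡ 169^2 = 28561 ≡ 18 (mod 391)
11^32 ≡ 18^2 = 324 ≡ 324 (mod 391)
11^64 ≡ 324^2 = 104976 ≡ 188 (mod 391)
11^128 ≡ 188^2 = 35344 ≡ 154 (mod 391)
11^256 ≡ 154^2 = 23716 ≡ 256 (mod 391)
390 = 256 + 128 + 4 + 2 in binary powers of 2.
So 11^390 ≡ 256 · 154 · 174 · 121 ≡ 110 (mod 391).
Since 110 ≠ 1, base 11 is a Fermat witness: 391 is composite.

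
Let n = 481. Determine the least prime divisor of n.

481 is odd.
Digit sum 13, not divisible by 3.
Ends in 1: not divisible by 5.
7: 481 = 7·68 + 5
11: 481 = 11·43 + 8
13: 481 = 13·37

13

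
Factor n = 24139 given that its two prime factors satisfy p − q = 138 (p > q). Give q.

Since p = q + 138, we have 24139 = q(q + 138), so q² + 138q − 24139 = 0.
Discriminant: 138² + 4·24139 = 19044 + 96556 = 115600; √115600 = 340.
q = (−138 + 340)/2 = 101, and p = q + 138 = 239.
Check: 101 · 239 = 24139.

101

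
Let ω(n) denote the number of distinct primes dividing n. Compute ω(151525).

151525 = 5^2 · 6061
6061 = 11 · 551
551 = 19 · 29
151525 = 5^2 · 11 · 19 · 29, which has 4 distinct prime factors.

4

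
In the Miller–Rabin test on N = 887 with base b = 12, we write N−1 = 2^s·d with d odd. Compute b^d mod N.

1

887 − 1 = 886 = 2^1 · 443, so d = 443.
12^1 ≡ 12 (mod 887)
12^2 ≡ 12^2 = 144 ≡ 144 (mod 887)
12^4 ≡ 144^2 = 20736 ≡ 335 (mod 887)
12^8 ≡ 335^2 = 112225 ≡ 463 (mod 887)
12^16 ≡ 463^2 = 214369 ≡ 602 (mod 887)
12^32 ≡ 602^2 = 362404 ≡ 508 (mod 887)
12^64 ≡ 508^2 = 258064 ≡ 834 (mod 887)
12^128 ≡ 834^2 = 695556 ≡ 148 (mod 887)
12^256 ≡ 148^2 = 21904 ≡ 616 (mod 887)
443 = 256 + 128 + 32 + 16 + 8 + 2 + 1 in binary powers of 2.
So 12^443 ≡ 616 · 148 · 508 · 602 · 463 · 144 · 12 ≡ 1 (mod 887).
Since 12^d ≡ 1 (mod 887), base 12 does not prove 887 composite.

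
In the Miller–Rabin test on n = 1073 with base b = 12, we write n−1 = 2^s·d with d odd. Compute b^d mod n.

1073 − 1 = 1072 = 2^4 · 67, so d = 67.
12^1 ≡ 12 (mod 1073)
12^2 ≡ 12^2 = 144 ≡ 144 (mod 1073)
12^4 ≡ 144^2 = 20736 ≡ 349 (mod 1073)
12^8 ≡ 349^2 = 121801 ≡ 552 (mod 1073)
12^16 ≡ 552^2 = 304704 ≡ 1045 (mod 1073)
12^32 ≡ 1045^2 = 1092025 ≡ 784 (mod 1073)
12^64 ≡ 784^2 = 614656 ≡ 900 (mod 1073)
67 = 64 + 2 + 1 in binary powers of 2.
So 12^67 ≡ 900 · 144 · 12 ≡ 423 (mod 1073).
Squaring chain: 423 → 811 → 1045 → 784; never reaches −1, so base 12 is a Miller–Rabin witness that 1073 is composite.

423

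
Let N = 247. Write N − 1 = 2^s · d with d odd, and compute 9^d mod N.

247 − 1 = 246 = 2^1 · 123, so d = 123.
9^1 ≡ 9 (mod 247)
9^2 ≡ 9^2 = 81 ≡ 81 (mod 247)
9^4 ≡ 81^2 = 6561 ≡ 139 (mod 247)
9^8 ≡ 139^2 = 19321 ≡ 55 (mod 247)
9^16 ≡ 55^2 = 3025 ≡ 61 (mod 247)
9^32 ≡ 61^2 = 3721 ≡ 16 (mod 247)
9^64 ≡ 16^2 = 256 ≡ 9 (mod 247)
123 = 64 + 32 + 16 + 8 + 2 + 1 in binary powers of 2.
So 9^123 ≡ 9 · 16 · 61 · 55 · 81 · 9 ≡ 144 (mod 247).
Squaring chain: 144; never reaches −1, so base 9 is a Miller–Rabin witness that 247 is composite.

144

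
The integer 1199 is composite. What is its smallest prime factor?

1199 is odd.
Digit sum 20, not divisible by 3.
Ends in 9: not divisible by 5.
7: 1199 = 7·171 + 2
11: 1199 = 11·109

11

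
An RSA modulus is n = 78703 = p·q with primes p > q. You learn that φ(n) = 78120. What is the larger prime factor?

373

φ(n) = (p−1)(q−1) = n − (p+q) + 1, so p + q = 78703 − 78120 + 1 = 584.
p and q are the roots of t² − 584t + 78703 = 0.
Discriminant: 584² − 4·78703 = 341056 − 314812 = 26244; √26244 = 162.
q = (584 − 162)/2 = 211, p = (584 + 162)/2 = 373.
Check: 211 · 373 = 78703.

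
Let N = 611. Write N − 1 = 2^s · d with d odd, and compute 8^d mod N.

307

611 − 1 = 610 = 2^1 · 305, so d = 305.
8^1 ≡ 8 (mod 611)
8^2 ≡ 8^2 = 64 ≡ 64 (mod 611)
8^4 ≡ 64^2 = 4096 ≡ 430 (mod 611)
8^8 ≡ 430^2 = 184900 ≡ 378 (mod 611)
8^16 ≡ 378^2 = 142884 ≡ 521 (mod 611)
8^32 ≡ 521^2 = 271441 ≡ 157 (mod 611)
8^64 ≡ 157^2 = 24649 ≡ 209 (mod 611)
8^128 ≡ 209^2 = 43681 ≡ 300 (mod 611)
8^256 ≡ 300^2 = 90000 ≡ 183 (mod 611)
305 = 256 + 32 + 16 + 1 in binary powers of 2.
So 8^305 ≡ 183 · 157 · 521 · 8 ≡ 307 (mod 611).
Squaring chain: 307; never reaches −1, so base 8 is a Miller–Rabin witness that 611 is composite.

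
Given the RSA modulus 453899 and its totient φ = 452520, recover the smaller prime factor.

φ(n) = (p−1)(q−1) = n − (p+q) + 1, so p + q = 453899 − 452520 + 1 = 1380.
p and q are the roots of t² − 1380t + 453899 = 0.
Discriminant: 1380² − 4·453899 = 1904400 − 1815596 = 88804; √88804 = 298.
q = (1380 − 298)/2 = 541, p = (1380 + 298)/2 = 839.
Check: 541 · 839 = 453899.

541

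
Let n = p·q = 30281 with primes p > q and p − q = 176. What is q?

107

Since p = q + 176, we have 30281 = q(q + 176), so q² + 176q − 30281 = 0.
Discriminant: 176² + 4·30281 = 30976 + 121124 = 152100; √152100 = 390.
q = (−176 + 390)/2 = 107, and p = q + 176 = 283.
Check: 107 · 283 = 30281.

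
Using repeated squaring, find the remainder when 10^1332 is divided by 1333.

686

10^1 ≡ 10 (mod 1333)
10^2 ≡ 10^2 = 100 ≡ 100 (mod 1333)
10^4 ≡ 100^2 = 10000 ≡ 669 (mod 1333)
10^8 ≡ 669^2 = 447561 ≡ 1006 (mod 1333)
10^16 ≡ 1006^2 = 1012036 ≡ 289 (mod 1333)
10^32 ≡ 289^2 = 83521 ≡ 875 (mod 1333)
10^64 ≡ 875^2 = 765625 ≡ 483 (mod 1333)
10^128 ≡ 483^2 = 233289 ≡ 14 (mod 1333)
10^256 ≡ 14^2 = 196 ≡ 196 (mod 1333)
10^512 ≡ 196^2 = 38416 ≡ 1092 (mod 1333)
10^1024 ≡ 1092^2 = 1192464 ≡ 762 (mod 1333)
1332 = 1024 + 256 + 32 + 16 + 4 in binary powers of 2.
So 10^1332 ≡ 762 · 196 · 875 · 289 · 669 ≡ 686 (mod 1333).
Since 686 ≠ 1, base 10 is a Fermat witness: 1333 is composite.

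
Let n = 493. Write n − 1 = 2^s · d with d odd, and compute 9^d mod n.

457

493 − 1 = 492 = 2^2 · 123, so d = 123.
9^1 ≡ 9 (mod 493)
9^2 ≡ 9^2 = 81 ≡ 81 (mod 493)
9^4 ≡ 81^2 = 6561 ≡ 152 (mod 493)
9^8 ≡ 152^2 = 23104 ≡ 426 (mod 493)
9^16 ≡ 426^2 = 181476 ≡ 52 (mod 493)
9^32 ≡ 52^2 = 2704 ≡ 239 (mod 493)
9^64 ≡ 239^2 = 57121 ≡ 426 (mod 493)
123 = 64 + 32 + 16 + 8 + 2 + 1 in binary powers of 2.
So 9^123 ≡ 426 · 239 · 52 · 426 · 81 · 9 ≡ 457 (mod 493).
Squaring chain: 457 → 310; never reaches −1, so base 9 is a Miller–Rabin witness that 493 is composite.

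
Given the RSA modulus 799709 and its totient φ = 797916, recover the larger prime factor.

967

φ(n) = (p−1)(q−1) = n − (p+q) + 1, so p + q = 799709 − 797916 + 1 = 1794.
p and q are the roots of t² − 1794t + 799709 = 0.
Discriminant: 1794² − 4·799709 = 3218436 − 3198836 = 19600; √19600 = 140.
q = (1794 − 140)/2 = 827, p = (1794 + 140)/2 = 967.
Check: 827 · 967 = 799709.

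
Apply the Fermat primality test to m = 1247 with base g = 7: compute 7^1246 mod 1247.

7^1 ≡ 7 (mod 1247)
7^2 ≡ 7^2 = 49 ≡ 49 (mod 1247)
7^4 ≡ 49^2 = 2401 ≡ 1154 (mod 1247)
7^8 ≡ 1154^2 = 1331716 ≡ 1167 (mod 1247)
7^16 ≡ 1167^2 = 1361889 ≡ 165 (mod 1247)
7^32 ≡ 165^2 = 27225 ≡ 1038 (mod 1247)
7^64 ≡ 1038^2 = 1077444 ≡ 36 (mod 1247)
7^128 ≡ 36^2 = 1296 ≡ 49 (mod 1247)
7^256 ≡ 49^2 = 2401 ≡ 1154 (mod 1247)
7^512 ≡ 1154^2 = 1331716 ≡ 1167 (mod 1247)
7^1024 ≡ 1167^2 = 1361889 ≡ 165 (mod 1247)
1246 = 1024 + 128 + 64 + 16 + 8 + 4 + 2 in binary powers of 2.
So 7^1246 ≡ 165 · 49 · 36 · 165 · 1167 · 1154 · 49 ≡ 552 (mod 1247).
Since 552 ≠ 1, base 7 is a Fermat witness: 1247 is composite.

552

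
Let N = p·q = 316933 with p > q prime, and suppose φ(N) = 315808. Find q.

557

φ(n) = (p−1)(q−1) = n − (p+q) + 1, so p + q = 316933 − 315808 + 1 = 1126.
p and q are the roots of t² − 1126t + 316933 = 0.
Discriminant: 1126² − 4·316933 = 1267876 − 1267732 = 144; √144 = 12.
q = (1126 − 12)/2 = 557, p = (1126 + 12)/2 = 569.
Check: 557 · 569 = 316933.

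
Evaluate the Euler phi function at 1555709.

Factor: 1555709 = 53 · 149 · 197.
φ(1555709) = (53−1) · (149−1) · (197−1) = 52 · 148 · 196 = 1508416.

1508416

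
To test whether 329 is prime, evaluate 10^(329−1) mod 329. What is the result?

263

10^1 ≡ 10 (mod 329)
10^2 ≡ 10^2 = 100 ≡ 100 (mod 329)
10^4 ≡ 100^2 = 10000 ≡ 130 (mod 329)
10^8 ≡ 130^2 = 16900 ≡ 121 (mod 329)
10^16 ≡ 121^2 = 14641 ≡ 165 (mod 329)
10^32 ≡ 165^2 = 27225 ≡ 247 (mod 329)
10^64 ≡ 247^2 = 61009 ≡ 144 (mod 329)
10^128 ≡ 144^2 = 20736 ≡ 9 (mod 329)
10^256 ≡ 9^2 = 81 ≡ 81 (mod 329)
328 = 256 + 64 + 8 in binary powers of 2.
So 10^328 ≡ 81 · 144 · 121 ≡ 263 (mod 329).
Since 263 ≠ 1, base 10 is a Fermat witness: 329 is composite.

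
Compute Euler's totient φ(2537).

Factor: 2537 = 43 · 59.
φ(2537) = (43−1) · (59−1) = 42 · 58 = 2436.

2436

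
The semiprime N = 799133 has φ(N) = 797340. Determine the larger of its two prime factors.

971

φ(n) = (p−1)(q−1) = n − (p+q) + 1, so p + q = 799133 − 797340 + 1 = 1794.
p and q are the roots of t² − 1794t + 799133 = 0.
Discriminant: 1794² − 4·799133 = 3218436 − 3196532 = 21904; √21904 = 148.
q = (1794 − 148)/2 = 823, p = (1794 + 148)/2 = 971.
Check: 823 · 971 = 799133.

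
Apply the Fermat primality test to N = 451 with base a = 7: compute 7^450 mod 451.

419

7^1 ≡ 7 (mod 451)
7^2 ≡ 7^2 = 49 ≡ 49 (mod 451)
7^4 ≡ 49^2 = 2401 ≡ 146 (mod 451)
7^8 ≡ 146^2 = 21316 ≡ 119 (mod 451)
7^16 ≡ 119^2 = 14161 ≡ 180 (mod 451)
7^32 ≡ 180^2 = 32400 ≡ 379 (mod 451)
7^64 ≡ 379^2 = 143641 ≡ 223 (mod 451)
7^128 ≡ 223^2 = 49729 ≡ 119 (mod 451)
7^256 ≡ 119^2 = 14161 ≡ 180 (mod 451)
450 = 256 + 128 + 64 + 2 in binary powers of 2.
So 7^450 ≡ 180 · 119 · 223 · 49 ≡ 419 (mod 451).
Since 419 ≠ 1, base 7 is a Fermat witness: 451 is composite.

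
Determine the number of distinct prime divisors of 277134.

277134 = 2 · 138567
138567 = 3 · 46189
46189 = 11 · 4199
4199 = 13 · 323
323 = 17 · 19
277134 = 2 · 3 · 11 · 13 · 17 · 19, which has 6 distinct prime factors.

6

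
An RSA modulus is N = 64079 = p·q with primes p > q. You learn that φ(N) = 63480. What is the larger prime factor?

461

φ(n) = (p−1)(q−1) = n − (p+q) + 1, so p + q = 64079 − 63480 + 1 = 600.
p and q are the roots of t² − 600t + 64079 = 0.
Discriminant: 600² − 4·64079 = 360000 − 256316 = 103684; √103684 = 322.
q = (600 − 322)/2 = 139, p = (600 + 322)/2 = 461.
Check: 139 · 461 = 64079.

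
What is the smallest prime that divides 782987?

782987 is odd.
Digit sum 41, not divisible by 3.
Ends in 7: not divisible by 5.
7: 782987 = 7·111855 + 2
11: 782987 = 11·71180 + 7
13: 782987 = 13·60229 + 10
17: 782987 = 17·46058 + 1
19: 782987 = 19·41209 + 16
23: 782987 = 23·34042 + 21
29: 782987 = 29·26999 + 16
31: 782987 = 31·25257 + 20
37: 782987 = 37·21161 + 30
41: 782987 = 41·19097 + 10
43: 782987 = 43·18209

43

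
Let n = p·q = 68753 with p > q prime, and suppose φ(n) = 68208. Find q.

φ(n) = (p−1)(q−1) = n − (p+q) + 1, so p + q = 68753 − 68208 + 1 = 546.
p and q are the roots of t² − 546t + 68753 = 0.
Discriminant: 546² − 4·68753 = 298116 − 275012 = 23104; √23104 = 152.
q = (546 − 152)/2 = 197, p = (546 + 152)/2 = 349.
Check: 197 · 349 = 68753.

197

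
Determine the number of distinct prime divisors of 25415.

25415 = 5 · 5083
5083 = 13 · 391
391 = 17 · 23
25415 = 5 · 13 · 17 · 23, which has 4 distinct prime factors.

4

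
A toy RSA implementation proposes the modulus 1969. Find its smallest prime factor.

1969 is odd.
Digit sum 25, not divisible by 3.
Ends in 9: not divisible by 5.
7: 1969 = 7·281 + 2
11: 1969 = 11·179

11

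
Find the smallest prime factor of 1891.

31

1891 is odd.
Digit sum 19, not divisible by 3.
Ends in 1: not divisible by 5.
7: 1891 = 7·270 + 1
11: 1891 = 11·171 + 10
13: 1891 = 13·145 + 6
17: 1891 = 17·111 + 4
19: 1891 = 19·99 + 10
23: 1891 = 23·82 + 5
29: 1891 = 29·65 + 6
31: 1891 = 31·61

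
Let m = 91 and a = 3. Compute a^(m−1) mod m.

3^1 ≡ 3 (mod 91)
3^2 ≡ 3^2 = 9 ≡ 9 (mod 91)
3^4 ≡ 9^2 = 81 ≡ 81 (mod 91)
3^8 ≡ 81^2 = 6561 ≡ 9 (mod 91)
3^16 ≡ 9^2 = 81 ≡ 81 (mod 91)
3^32 ≡ 81^2 = 6561 ≡ 9 (mod 91)
3^64 ≡ 9^2 = 81 ≡ 81 (mod 91)
90 = 64 + 16 + 8 + 2 in binary powers of 2.
So 3^90 ≡ 81 · 81 · 9 · 9 ≡ 1 (mod 91).
Since the result is 1, base 3 gives no evidence that 91 is composite.

1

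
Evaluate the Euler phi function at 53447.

Factor: 53447 = 19 · 29 · 97.
φ(53447) = (19−1) · (29−1) · (97−1) = 18 · 28 · 96 = 48384.

48384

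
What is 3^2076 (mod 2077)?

3^1 ≡ 3 (mod 2077)
3^2 ≡ 3^2 = 9 ≡ 9 (mod 2077)
3^4 ≡ 9^2 = 81 ≡ 81 (mod 2077)
3^8 ≡ 81^2 = 6561 ≡ 330 (mod 2077)
3^16 ≡ 330^2 = 108900 ≡ 896 (mod 2077)
3^32 ≡ 896^2 = 802816 ≡ 1094 (mod 2077)
3^64 ≡ 1094^2 = 1196836 ≡ 484 (mod 2077)
3^128 ≡ 484^2 = 234256 ≡ 1632 (mod 2077)
3^256 ≡ 1632^2 = 2663424 ≡ 710 (mod 2077)
3^512 ≡ 710^2 = 504100 ≡ 1466 (mod 2077)
3^1024 ≡ 1466^2 = 2149156 ≡ 1538 (mod 2077)
3^2048 ≡ 1538^2 = 2365444 ≡ 1818 (mod 2077)
2076 = 2048 + 16 + 8 + 4 in binary powers of 2.
So 3^2076 ≡ 1818 · 896 · 330 · 81 ≡ 1938 (mod 2077).
Since 1938 ≠ 1, base 3 is a Fermat witness: 2077 is composite.

1938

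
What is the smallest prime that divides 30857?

30857 is odd.
Digit sum 23, not divisible by 3.
Ends in 7: not divisible by 5.
7: 30857 = 7·4408 + 1
11: 30857 = 11·2805 + 2
13: 30857 = 13·2373 + 8
17: 30857 = 17·1815 + 2
19: 30857 = 19·1624 + 1
23: 30857 = 23·1341 + 14
29: 30857 = 29·1064 + 1
31: 30857 = 31·995 + 12
37: 30857 = 37·833 + 36
41: 30857 = 41·752 + 25
43: 30857 = 43·717 + 26
47: 30857 = 47·656 + 25
53: 30857 = 53·582 + 11
59: 30857 = 59·523

59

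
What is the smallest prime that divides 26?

2

26 is even: 2 divides it.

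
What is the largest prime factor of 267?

267 = 3 · 89
89 is prime.
So 267 = 3 · 89; the largest prime factor is 89.

89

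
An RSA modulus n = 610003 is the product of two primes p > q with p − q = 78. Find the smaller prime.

743

Since p = q + 78, we have 610003 = q(q + 78), so q² + 78q − 610003 = 0.
Discriminant: 78² + 4·610003 = 6084 + 2440012 = 2446096; √2446096 = 1564.
q = (−78 + 1564)/2 = 743, and p = q + 78 = 821.
Check: 743 · 821 = 610003.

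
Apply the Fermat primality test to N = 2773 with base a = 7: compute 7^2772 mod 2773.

7^1 ≡ 7 (mod 2773)
7^2 ≡ 7^2 = 49 ≡ 49 (mod 2773)
7^4 ≡ 49^2 = 2401 ≡ 2401 (mod 2773)
7^8 ≡ 2401^2 = 5764801 ≡ 2507 (mod 2773)
7^16 ≡ 2507^2 = 6285049 ≡ 1431 (mod 2773)
7^32 ≡ 1431^2 = 2047761 ≡ 1287 (mod 2773)
7^64 ≡ 1287^2 = 1656369 ≡ 888 (mod 2773)
7^128 ≡ 888^2 = 788544 ≡ 1012 (mod 2773)
7^256 ≡ 1012^2 = 1024144 ≡ 907 (mod 2773)
7^512 ≡ 907^2 = 822649 ≡ 1841 (mod 2773)
7^1024 ≡ 1841^2 = 3389281 ≡ 675 (mod 2773)
7^2048 ≡ 675^2 = 455625 ≡ 853 (mod 2773)
2772 = 2048 + 512 + 128 + 64 + 16 + 4 in binary powers of 2.
So 7^2772 ≡ 853 · 1841 · 1012 · 888 · 1431 · 2401 ≡ 1521 (mod 2773).
Since 1521 ≠ 1, base 7 is a Fermat witness: 2773 is composite.

1521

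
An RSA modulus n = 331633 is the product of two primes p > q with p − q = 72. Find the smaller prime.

541

Since p = q + 72, we have 331633 = q(q + 72), so q² + 72q − 331633 = 0.
Discriminant: 72² + 4·331633 = 5184 + 1326532 = 1331716; √1331716 = 1154.
q = (−72 + 1154)/2 = 541, and p = q + 72 = 613.
Check: 541 · 613 = 331633.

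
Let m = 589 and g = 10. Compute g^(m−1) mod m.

10^1 ≡ 10 (mod 589)
10^2 ≡ 10^2 = 100 ≡ 100 (mod 589)
10^4 ≡ 100^2 = 10000 ≡ 576 (mod 589)
10^8 ≡ 576^2 = 331776 ≡ 169 (mod 589)
10^16 ≡ 169^2 = 28561 ≡ 289 (mod 589)
10^32 ≡ 289^2 = 83521 ≡ 472 (mod 589)
10^64 ≡ 472^2 = 222784 ≡ 142 (mod 589)
10^128 ≡ 142^2 = 20164 ≡ 138 (mod 589)
10^256 ≡ 138^2 = 19044 ≡ 196 (mod 589)
10^512 ≡ 196^2 = 38416 ≡ 131 (mod 589)
588 = 512 + 64 + 8 + 4 in binary powers of 2.
So 10^588 ≡ 131 · 142 · 169 · 576 ≡ 349 (mod 589).
Since 349 ≠ 1, base 10 is a Fermat witness: 589 is composite.

349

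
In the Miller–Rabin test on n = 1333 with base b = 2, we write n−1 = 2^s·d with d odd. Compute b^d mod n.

70

1333 − 1 = 1332 = 2^2 · 333, so d = 333.
2^1 ≡ 2 (mod 1333)
2^2 ≡ 2^2 = 4 ≡ 4 (mod 1333)
2^4 ≡ 4^2 = 16 ≡ 16 (mod 1333)
2^8 ≡ 16^2 = 256 ≡ 256 (mod 1333)
2^16 ≡ 256^2 = 65536 ≡ 219 (mod 1333)
2^32 ≡ 219^2 = 47961 ≡ 1306 (mod 1333)
2^64 ≡ 1306^2 = 1705636 ≡ 729 (mod 1333)
2^128 ≡ 729^2 = 531441 ≡ 907 (mod 1333)
2^256 ≡ 907^2 = 822649 ≡ 188 (mod 1333)
333 = 256 + 64 + 8 + 4 + 1 in binary powers of 2.
So 2^333 ≡ 188 · 729 · 256 · 16 · 2 ≡ 70 (mod 1333).
Squaring chain: 70 → 901; never reaches −1, so base 2 is a Miller–Rabin witness that 1333 is composite.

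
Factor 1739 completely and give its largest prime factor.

1739 = 37 · 47
47 is prime.
So 1739 = 37 · 47; the largest prime factor is 47.

47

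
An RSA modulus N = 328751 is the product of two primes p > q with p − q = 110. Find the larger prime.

Since p = q + 110, we have 328751 = q(q + 110), so q² + 110q − 328751 = 0.
Discriminant: 110² + 4·328751 = 12100 + 1315004 = 1327104; √1327104 = 1152.
q = (−110 + 1152)/2 = 521, and p = q + 110 = 631.
Check: 521 · 631 = 328751.

631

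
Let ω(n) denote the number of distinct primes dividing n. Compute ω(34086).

34086 = 2 · 17043
17043 = 3 · 5681
5681 = 13 · 437
437 = 19 · 23
34086 = 2 · 3 · 13 · 19 · 23, which has 5 distinct prime factors.

5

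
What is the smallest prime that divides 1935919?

1935919 is odd.
Digit sum 37, not divisible by 3.
Ends in 9: not divisible by 5.
7: 1935919 = 7·276559 + 6
11: 1935919 = 11·175992 + 7
13: 1935919 = 13·148916 + 11
17: 1935919 = 17·113877 + 10
19: 1935919 = 19·101890 + 9
23: 1935919 = 23·84170 + 9
29: 1935919 = 29·66755 + 24
31: 1935919 = 31·62449

31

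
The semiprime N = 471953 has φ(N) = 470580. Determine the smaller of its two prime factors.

683

φ(n) = (p−1)(q−1) = n − (p+q) + 1, so p + q = 471953 − 470580 + 1 = 1374.
p and q are the roots of t² − 1374t + 471953 = 0.
Discriminant: 1374² − 4·471953 = 1887876 − 1887812 = 64; √64 = 8.
q = (1374 − 8)/2 = 683, p = (1374 + 8)/2 = 691.
Check: 683 · 691 = 471953.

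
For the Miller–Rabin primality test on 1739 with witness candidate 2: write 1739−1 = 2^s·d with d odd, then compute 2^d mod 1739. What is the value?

1739 − 1 = 1738 = 2^1 · 869, so d = 869.
2^1 ≡ 2 (mod 1739)
2^2 ≡ 2^2 = 4 ≡ 4 (mod 1739)
2^4 ≡ 4^2 = 16 ≡ 16 (mod 1739)
2^8 ≡ 16^2 = 256 ≡ 256 (mod 1739)
2^16 ≡ 256^2 = 65536 ≡ 1193 (mod 1739)
2^32 ≡ 1193^2 = 1423249 ≡ 747 (mod 1739)
2^64 ≡ 747^2 = 558009 ≡ 1529 (mod 1739)
2^128 ≡ 1529^2 = 2337841 ≡ 625 (mod 1739)
2^256 ≡ 625^2 = 390625 ≡ 1089 (mod 1739)
2^512 ≡ 1089^2 = 1185921 ≡ 1662 (mod 1739)
869 = 512 + 256 + 64 + 32 + 4 + 1 in binary powers of 2.
So 2^869 ≡ 1662 · 1089 · 1529 · 747 · 16 · 2 ≡ 1623 (mod 1739).
Squaring chain: 1623; never reaches −1, so base 2 is a Miller–Rabin witness that 1739 is composite.

1623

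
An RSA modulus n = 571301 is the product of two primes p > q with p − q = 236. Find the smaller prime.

Since p = q + 236, we have 571301 = q(q + 236), so q² + 236q − 571301 = 0.
Discriminant: 236² + 4·571301 = 55696 + 2285204 = 2340900; √2340900 = 1530.
q = (−236 + 1530)/2 = 647, and p = q + 236 = 883.
Check: 647 · 883 = 571301.

647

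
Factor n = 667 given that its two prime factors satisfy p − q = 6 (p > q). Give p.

Since p = q + 6, we have 667 = q(q + 6), so q² + 6q − 667 = 0.
Discriminant: 6² + 4·667 = 36 + 2668 = 2704; √2704 = 52.
q = (−6 + 52)/2 = 23, and p = q + 6 = 29.
Check: 23 · 29 = 667.

29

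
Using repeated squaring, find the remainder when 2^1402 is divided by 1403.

676

2^1 ≡ 2 (mod 1403)
2^2 ≡ 2^2 = 4 ≡ 4 (mod 1403)
2^4 ≡ 4^2 = 16 ≡ 16 (mod 1403)
2^8 ≡ 16^2 = 256 ≡ 256 (mod 1403)
2^16 ≡ 256^2 = 65536 ≡ 998 (mod 1403)
2^32 ≡ 998^2 = 996004 ≡ 1277 (mod 1403)
2^64 ≡ 1277^2 = 1630729 ≡ 443 (mod 1403)
2^128 ≡ 443^2 = 196249 ≡ 1232 (mod 1403)
2^256 ≡ 1232^2 = 1517824 ≡ 1181 (mod 1403)
2^512 ≡ 1181^2 = 1394761 ≡ 179 (mod 1403)
2^1024 ≡ 179^2 = 32041 ≡ 1175 (mod 1403)
1402 = 1024 + 256 + 64 + 32 + 16 + 8 + 2 in binary powers of 2.
So 2^1402 ≡ 1175 · 1181 · 443 · 1277 · 998 · 256 · 4 ≡ 676 (mod 1403).
Since 676 ≠ 1, base 2 is a Fermat witness: 1403 is composite.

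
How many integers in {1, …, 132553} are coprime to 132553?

124800

Factor: 132553 = 41 · 53 · 61.
φ(132553) = (41−1) · (53−1) · (61−1) = 40 · 52 · 60 = 124800.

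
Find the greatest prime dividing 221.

221 = 13 · 17
17 is prime.
So 221 = 13 · 17; the largest prime factor is 17.

17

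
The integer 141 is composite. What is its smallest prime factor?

141 is odd.
Digit sum 6, divisible by 3.

3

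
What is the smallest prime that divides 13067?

13067 is odd.
Digit sum 17, not divisible by 3.
Ends in 7: not divisible by 5.
7: 13067 = 7·1866 + 5
11: 13067 = 11·1187 + 10
13: 13067 = 13·1005 + 2
17: 13067 = 17·768 + 11
19: 13067 = 19·687 + 14
23: 13067 = 23·568 + 3
29: 13067 = 29·450 + 17
31: 13067 = 31·421 + 16
37: 13067 = 37·353 + 6
41: 13067 = 41·318 + 29
43: 13067 = 43·303 + 38
47: 13067 = 47·278 + 1
53: 13067 = 53·246 + 29
59: 13067 = 59·221 + 28
61: 13067 = 61·214 + 13
67: 13067 = 67·195 + 2
71: 13067 = 71·184 + 3
73: 13067 = 73·179

73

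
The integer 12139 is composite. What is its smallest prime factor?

12139 is odd.
Digit sum 16, not divisible by 3.
Ends in 9: not divisible by 5.
7: 12139 = 7·1734 + 1
11: 12139 = 11·1103 + 6
13: 12139 = 13·933 + 10
17: 12139 = 17·714 + 1
19: 12139 = 19·638 + 17
23: 12139 = 23·527 + 18
29: 12139 = 29·418 + 17
31: 12139 = 31·391 + 18
37: 12139 = 37·328 + 3
41: 12139 = 41·296 + 3
43: 12139 = 43·282 + 13
47: 12139 = 47·258 + 13
53: 12139 = 53·229 + 2
59: 12139 = 59·205 + 44
61: 12139 = 61·199

61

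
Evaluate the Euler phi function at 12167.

Factor: 12167 = 23^3.
φ(12167) = 23^2·(23−1) = 11638.

11638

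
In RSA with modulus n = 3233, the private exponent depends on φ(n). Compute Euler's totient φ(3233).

Factor: 3233 = 53 · 61.
φ(3233) = (53−1) · (61−1) = 52 · 60 = 3120.

3120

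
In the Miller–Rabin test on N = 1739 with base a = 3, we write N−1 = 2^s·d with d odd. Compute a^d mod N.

1739 − 1 = 1738 = 2^1 · 869, so d = 869.
3^1 ≡ 3 (mod 1739)
3^2 ≡ 3^2 = 9 ≡ 9 (mod 1739)
3^4 ≡ 9^2 = 81 ≡ 81 (mod 1739)
3^8 ≡ 81^2 = 6561 ≡ 1344 (mod 1739)
3^16 ≡ 1344^2 = 1806336 ≡ 1254 (mod 1739)
3^32 ≡ 1254^2 = 1572516 ≡ 460 (mod 1739)
3^64 ≡ 460^2 = 211600 ≡ 1181 (mod 1739)
3^128 ≡ 1181^2 = 1394761 ≡ 83 (mod 1739)
3^256 ≡ 83^2 = 6889 ≡ 1672 (mod 1739)
3^512 ≡ 1672^2 = 2795584 ≡ 1011 (mod 1739)
869 = 512 + 256 + 64 + 32 + 4 + 1 in binary powers of 2.
So 3^869 ≡ 1011 · 1672 · 1181 · 460 · 81 · 3 ≡ 946 (mod 1739).
Squaring chain: 946; never reaches −1, so base 3 is a Miller–Rabin witness that 1739 is composite.

946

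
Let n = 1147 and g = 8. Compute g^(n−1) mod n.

628

8^1 ≡ 8 (mod 1147)
8^2 ≡ 8^2 = 64 ≡ 64 (mod 1147)
8^4 ≡ 64^2 = 4096 ≡ 655 (mod 1147)
8^8 ≡ 655^2 = 429025 ≡ 47 (mod 1147)
8^16 ≡ 47^2 = 2209 ≡ 1062 (mod 1147)
8^32 ≡ 1062^2 = 1127844 ≡ 343 (mod 1147)
8^64 ≡ 343^2 = 117649 ≡ 655 (mod 1147)
8^128 ≡ 655^2 = 429025 ≡ 47 (mod 1147)
8^256 ≡ 47^2 = 2209 ≡ 1062 (mod 1147)
8^512 ≡ 1062^2 = 1127844 ≡ 343 (mod 1147)
8^1024 ≡ 343^2 = 117649 ≡ 655 (mod 1147)
1146 = 1024 + 64 + 32 + 16 + 8 + 2 in binary powers of 2.
So 8^1146 ≡ 655 · 655 · 343 · 1062 · 47 · 64 ≡ 628 (mod 1147).
Since 628 ≠ 1, base 8 is a Fermat witness: 1147 is composite.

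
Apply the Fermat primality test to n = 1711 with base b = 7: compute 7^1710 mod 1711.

194

7^1 ≡ 7 (mod 1711)
7^2 ≡ 7^2 = 49 ≡ 49 (mod 1711)
7^4 ≡ 49^2 = 2401 ≡ 690 (mod 1711)
7^8 ≡ 690^2 = 476100 ≡ 442 (mod 1711)
7^16 ≡ 442^2 = 195364 ≡ 310 (mod 1711)
7^32 ≡ 310^2 = 96100 ≡ 284 (mod 1711)
7^64 ≡ 284^2 = 80656 ≡ 239 (mod 1711)
7^128 ≡ 239^2 = 57121 ≡ 658 (mod 1711)
7^256 ≡ 658^2 = 432964 ≡ 81 (mod 1711)
7^512 ≡ 81^2 = 6561 ≡ 1428 (mod 1711)
7^1024 ≡ 1428^2 = 2039184 ≡ 1383 (mod 1711)
1710 = 1024 + 512 + 128 + 32 + 8 + 4 + 2 in binary powers of 2.
So 7^1710 ≡ 1383 · 1428 · 658 · 284 · 442 · 690 · 49 ≡ 194 (mod 1711).
Since 194 ≠ 1, base 7 is a Fermat witness: 1711 is composite.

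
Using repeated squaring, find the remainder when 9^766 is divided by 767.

9^1 ≡ 9 (mod 767)
9^2 ≡ 9^2 = 81 ≡ 81 (mod 767)
9^4 ≡ 81^2 = 6561 ≡ 425 (mod 767)
9^8 ≡ 425^2 = 180625 ≡ 380 (mod 767)
9^16 ≡ 380^2 = 144400 ≡ 204 (mod 767)
9^32 ≡ 204^2 = 41616 ≡ 198 (mod 767)
9^64 ≡ 198^2 = 39204 ≡ 87 (mod 767)
9^128 ≡ 87^2 = 7569 ≡ 666 (mod 767)
9^256 ≡ 666^2 = 443556 ≡ 230 (mod 767)
9^512 ≡ 230^2 = 52900 ≡ 744 (mod 767)
766 = 512 + 128 + 64 + 32 + 16 + 8 + 4 + 2 in binary powers of 2.
So 9^766 ≡ 744 · 666 · 87 · 198 · 204 · 380 · 425 · 81 ≡ 607 (mod 767).
Since 607 ≠ 1, base 9 is a Fermat witness: 767 is composite.

607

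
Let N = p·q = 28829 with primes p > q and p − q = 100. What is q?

127

Since p = q + 100, we have 28829 = q(q + 100), so q² + 100q − 28829 = 0.
Discriminant: 100² + 4·28829 = 10000 + 115316 = 125316; √125316 = 354.
q = (−100 + 354)/2 = 127, and p = q + 100 = 227.
Check: 127 · 227 = 28829.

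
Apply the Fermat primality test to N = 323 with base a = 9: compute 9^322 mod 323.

251

9^1 ≡ 9 (mod 323)
9^2 ≡ 9^2 = 81 ≡ 81 (mod 323)
9^4 ≡ 81^2 = 6561 ≡ 101 (mod 323)
9^8 ≡ 101^2 = 10201 ≡ 188 (mod 323)
9^16 ≡ 188^2 = 35344 ≡ 137 (mod 323)
9^32 ≡ 137^2 = 18769 ≡ 35 (mod 323)
9^64 ≡ 35^2 = 1225 ≡ 256 (mod 323)
9^128 ≡ 256^2 = 65536 ≡ 290 (mod 323)
9^256 ≡ 290^2 = 84100 ≡ 120 (mod 323)
322 = 256 + 64 + 2 in binary powers of 2.
So 9^322 ≡ 120 · 256 · 81 ≡ 251 (mod 323).
Since 251 ≠ 1, base 9 is a Fermat witness: 323 is composite.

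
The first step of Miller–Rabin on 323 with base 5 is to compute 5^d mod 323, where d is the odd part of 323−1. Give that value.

323 − 1 = 322 = 2^1 · 161, so d = 161.
5^1 ≡ 5 (mod 323)
5^2 ≡ 5^2 = 25 ≡ 25 (mod 323)
5^4 ≡ 25^2 = 625 ≡ 302 (mod 323)
5^8 ≡ 302^2 = 91204 ≡ 118 (mod 323)
5^16 ≡ 118^2 = 13924 ≡ 35 (mod 323)
5^32 ≡ 35^2 = 1225 ≡ 256 (mod 323)
5^64 ≡ 256^2 = 65536 ≡ 290 (mod 323)
5^128 ≡ 290^2 = 84100 ≡ 120 (mod 323)
161 = 128 + 32 + 1 in binary powers of 2.
So 5^161 ≡ 120 · 256 · 5 ≡ 175 (mod 323).
Squaring chain: 175; never reaches −1, so base 5 is a Miller–Rabin witness that 323 is composite.

175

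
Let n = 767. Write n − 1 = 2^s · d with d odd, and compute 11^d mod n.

767 − 1 = 766 = 2^1 · 383, so d = 383.
11^1 ≡ 11 (mod 767)
11^2 ≡ 11^2 = 121 ≡ 121 (mod 767)
11^4 ≡ 121^2 = 14641 ≡ 68 (mod 767)
11^8 ≡ 68^2 = 4624 ≡ 22 (mod 767)
11^16 ≡ 22^2 = 484 ≡ 484 (mod 767)
11^32 ≡ 484^2 = 234256 ≡ 321 (mod 767)
11^64 ≡ 321^2 = 103041 ≡ 263 (mod 767)
11^128 ≡ 263^2 = 69169 ≡ 139 (mod 767)
11^256 ≡ 139^2 = 19321 ≡ 146 (mod 767)
383 = 256 + 64 + 32 + 16 + 8 + 4 + 2 + 1 in binary powers of 2.
So 11^383 ≡ 146 · 263 · 321 · 484 · 22 · 68 · 121 · 11 ≡ 32 (mod 767).
Squaring chain: 32; never reaches −1, so base 11 is a Miller–Rabin witness that 767 is composite.

32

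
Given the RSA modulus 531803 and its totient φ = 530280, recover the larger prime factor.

983

φ(n) = (p−1)(q−1) = n − (p+q) + 1, so p + q = 531803 − 530280 + 1 = 1524.
p and q are the roots of t² − 1524t + 531803 = 0.
Discriminant: 1524² − 4·531803 = 2322576 − 2127212 = 195364; √195364 = 442.
q = (1524 − 442)/2 = 541, p = (1524 + 442)/2 = 983.
Check: 541 · 983 = 531803.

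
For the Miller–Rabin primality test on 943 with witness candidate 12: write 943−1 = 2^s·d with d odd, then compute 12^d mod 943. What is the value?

671

943 − 1 = 942 = 2^1 · 471, so d = 471.
12^1 ≡ 12 (mod 943)
12^2 ≡ 12^2 = 144 ≡ 144 (mod 943)
12^4 ≡ 144^2 = 20736 ≡ 933 (mod 943)
12^8 ≡ 933^2 = 870489 ≡ 100 (mod 943)
12^16 ≡ 100^2 = 10000 ≡ 570 (mod 943)
12^32 ≡ 570^2 = 324900 ≡ 508 (mod 943)
12^64 ≡ 508^2 = 258064 ≡ 625 (mod 943)
12^128 ≡ 625^2 = 390625 ≡ 223 (mod 943)
12^256 ≡ 223^2 = 49729 ≡ 693 (mod 943)
471 = 256 + 128 + 64 + 16 + 4 + 2 + 1 in binary powers of 2.
So 12^471 ≡ 693 · 223 · 625 · 570 · 933 · 144 · 12 ≡ 671 (mod 943).
Squaring chain: 671; never reaches −1, so base 12 is a Miller–Rabin witness that 943 is composite.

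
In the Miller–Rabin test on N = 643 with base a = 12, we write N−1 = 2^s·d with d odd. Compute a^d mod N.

643 − 1 = 642 = 2^1 · 321, so d = 321.
12^1 ≡ 12 (mod 643)
12^2 ≡ 12^2 = 144 ≡ 144 (mod 643)
12^4 ≡ 144^2 = 20736 ≡ 160 (mod 643)
12^8 ≡ 160^2 = 25600 ≡ 523 (mod 643)
12^16 ≡ 523^2 = 273529 ≡ 254 (mod 643)
12^32 ≡ 254^2 = 64516 ≡ 216 (mod 643)
12^64 ≡ 216^2 = 46656 ≡ 360 (mod 643)
12^128 ≡ 360^2 = 129600 ≡ 357 (mod 643)
12^256 ≡ 357^2 = 127449 ≡ 135 (mod 643)
321 = 256 + 64 + 1 in binary powers of 2.
So 12^321 ≡ 135 · 360 · 12 ≡ 642 (mod 643).
Since 12^d ≡ 642 (mod 643), base 12 does not prove 643 composite.

642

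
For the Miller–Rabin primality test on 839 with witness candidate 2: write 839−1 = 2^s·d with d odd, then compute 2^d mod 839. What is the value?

1

839 − 1 = 838 = 2^1 · 419, so d = 419.
2^1 ≡ 2 (mod 839)
2^2 ≡ 2^2 = 4 ≡ 4 (mod 839)
2^4 ≡ 4^2 = 16 ≡ 16 (mod 839)
2^8 ≡ 16^2 = 256 ≡ 256 (mod 839)
2^16 ≡ 256^2 = 65536 ≡ 94 (mod 839)
2^32 ≡ 94^2 = 8836 ≡ 446 (mod 839)
2^64 ≡ 446^2 = 198916 ≡ 73 (mod 839)
2^128 ≡ 73^2 = 5329 ≡ 295 (mod 839)
2^256 ≡ 295^2 = 87025 ≡ 608 (mod 839)
419 = 256 + 128 + 32 + 2 + 1 in binary powers of 2.
So 2^419 ≡ 608 · 295 · 446 · 4 · 2 ≡ 1 (mod 839).
Since 2^d ≡ 1 (mod 839), base 2 does not prove 839 composite.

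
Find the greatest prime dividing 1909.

83

1909 = 23 · 83
83 is prime.
So 1909 = 23 · 83; the largest prime factor is 83.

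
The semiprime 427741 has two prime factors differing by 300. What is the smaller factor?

521

Since p = q + 300, we have 427741 = q(q + 300), so q² + 300q − 427741 = 0.
Discriminant: 300² + 4·427741 = 90000 + 1710964 = 1800964; √1800964 = 1342.
q = (−300 + 1342)/2 = 521, and p = q + 300 = 821.
Check: 521 · 821 = 427741.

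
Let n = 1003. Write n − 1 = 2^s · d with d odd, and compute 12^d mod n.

139

1003 − 1 = 1002 = 2^1 · 501, so d = 501.
12^1 ≡ 12 (mod 1003)
12^2 ≡ 12^2 = 144 ≡ 144 (mod 1003)
12^4 ≡ 144^2 = 20736 ≡ 676 (mod 1003)
12^8 ≡ 676^2 = 456976 ≡ 611 (mod 1003)
12^16 ≡ 611^2 = 373321 ≡ 205 (mod 1003)
12^32 ≡ 205^2 = 42025 ≡ 902 (mod 1003)
12^64 ≡ 902^2 = 813604 ≡ 171 (mod 1003)
12^128 ≡ 171^2 = 29241 ≡ 154 (mod 1003)
12^256 ≡ 154^2 = 23716 ≡ 647 (mod 1003)
501 = 256 + 128 + 64 + 32 + 16 + 4 + 1 in binary powers of 2.
So 12^501 ≡ 647 · 154 · 171 · 902 · 205 · 676 · 12 ≡ 139 (mod 1003).
Squaring chain: 139; never reaches −1, so base 12 is a Miller–Rabin witness that 1003 is composite.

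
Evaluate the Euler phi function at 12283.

12040

Factor: 12283 = 71 · 173.
φ(12283) = (71−1) · (173−1) = 70 · 172 = 12040.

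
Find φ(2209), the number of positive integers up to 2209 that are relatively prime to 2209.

Factor: 2209 = 47^2.
φ(2209) = 47^1·(47−1) = 2162.

2162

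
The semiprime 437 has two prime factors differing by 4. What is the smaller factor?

Since p = q + 4, we have 437 = q(q + 4), so q² + 4q − 437 = 0.
Discriminant: 4² + 4·437 = 16 + 1748 = 1764; √1764 = 42.
q = (−4 + 42)/2 = 19, and p = q + 4 = 23.
Check: 19 · 23 = 437.

19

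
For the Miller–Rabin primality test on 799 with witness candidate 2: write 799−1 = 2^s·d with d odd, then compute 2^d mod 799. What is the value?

162

799 − 1 = 798 = 2^1 · 399, so d = 399.
2^1 ≡ 2 (mod 799)
2^2 ≡ 2^2 = 4 ≡ 4 (mod 799)
2^4 ≡ 4^2 = 16 ≡ 16 (mod 799)
2^8 ≡ 16^2 = 256 ≡ 256 (mod 799)
2^16 ≡ 256^2 = 65536 ≡ 18 (mod 799)
2^32 ≡ 18^2 = 324 ≡ 324 (mod 799)
2^64 ≡ 324^2 = 104976 ≡ 307 (mod 799)
2^128 ≡ 307^2 = 94249 ≡ 766 (mod 799)
2^256 ≡ 766^2 = 586756 ≡ 290 (mod 799)
399 = 256 + 128 + 8 + 4 + 2 + 1 in binary powers of 2.
So 2^399 ≡ 290 · 766 · 256 · 16 · 4 · 2 ≡ 162 (mod 799).
Squaring chain: 162; never reaches −1, so base 2 is a Miller–Rabin witness that 799 is composite.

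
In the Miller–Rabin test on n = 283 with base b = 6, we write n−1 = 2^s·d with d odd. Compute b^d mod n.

1

283 − 1 = 282 = 2^1 · 141, so d = 141.
6^1 ≡ 6 (mod 283)
6^2 ≡ 6^2 = 36 ≡ 36 (mod 283)
6^4 ≡ 36^2 = 1296 ≡ 164 (mod 283)
6^8 ≡ 164^2 = 26896 ≡ 11 (mod 283)
6^16 ≡ 11^2 = 121 ≡ 121 (mod 283)
6^32 ≡ 121^2 = 14641 ≡ 208 (mod 283)
6^64 ≡ 208^2 = 43264 ≡ 248 (mod 283)
6^128 ≡ 248^2 = 61504 ≡ 93 (mod 283)
141 = 128 + 8 + 4 + 1 in binary powers of 2.
So 6^141 ≡ 93 · 11 · 164 · 6 ≡ 1 (mod 283).
Since 6^d ≡ 1 (mod 283), base 6 does not prove 283 composite.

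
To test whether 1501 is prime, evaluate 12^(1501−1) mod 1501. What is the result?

12^1 ≡ 12 (mod 1501)
12^2 ≡ 12^2 = 144 ≡ 144 (mod 1501)
12^4 ≡ 144^2 = 20736 ≡ 1223 (mod 1501)
12^8 ≡ 1223^2 = 1495729 ≡ 733 (mod 1501)
12^16 ≡ 733^2 = 537289 ≡ 1432 (mod 1501)
12^32 ≡ 1432^2 = 2050624 ≡ 258 (mod 1501)
12^64 ≡ 258^2 = 66564 ≡ 520 (mod 1501)
12^128 ≡ 520^2 = 270400 ≡ 220 (mod 1501)
12^256 ≡ 220^2 = 48400 ≡ 368 (mod 1501)
12^512 ≡ 368^2 = 135424 ≡ 334 (mod 1501)
12^1024 ≡ 334^2 = 111556 ≡ 482 (mod 1501)
1500 = 1024 + 256 + 128 + 64 + 16 + 8 + 4 in binary powers of 2.
So 12^1500 ≡ 482 · 368 · 220 · 520 · 1432 · 733 · 1223 ≡ 571 (mod 1501).
Since 571 ≠ 1, base 12 is a Fermat witness: 1501 is composite.

571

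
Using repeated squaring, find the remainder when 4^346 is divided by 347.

4^1 ≡ 4 (mod 347)
4^2 ≡ 4^2 = 16 ≡ 16 (mod 347)
4^4 ≡ 16^2 = 256 ≡ 256 (mod 347)
4^8 ≡ 256^2 = 65536 ≡ 300 (mod 347)
4^16 ≡ 300^2 = 90000 ≡ 127 (mod 347)
4^32 ≡ 127^2 = 16129 ≡ 167 (mod 347)
4^64 ≡ 167^2 = 27889 ≡ 129 (mod 347)
4^128 ≡ 129^2 = 16641 ≡ 332 (mod 347)
4^256 ≡ 332^2 = 110224 ≡ 225 (mod 347)
346 = 256 + 64 + 16 + 8 + 2 in binary powers of 2.
So 4^346 ≡ 225 · 129 · 127 · 300 · 16 ≡ 1 (mod 347).
Since the result is 1, base 4 gives no evidence that 347 is composite.

1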